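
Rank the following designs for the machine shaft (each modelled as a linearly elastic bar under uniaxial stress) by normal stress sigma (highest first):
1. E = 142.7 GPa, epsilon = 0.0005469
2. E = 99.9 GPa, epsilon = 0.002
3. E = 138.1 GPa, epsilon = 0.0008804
Model: a linearly elastic bar under uniaxial stress, so sigma = E·epsilon (SI units).
  Case 1: sigma = (1.427 × 10¹¹) × 0.0005469 = 7.804 × 10⁷ Pa = 78.04 MPa
  Case 2: sigma = (9.99 × 10¹⁰) × 0.002 = 1.998 × 10⁸ Pa = 199.8 MPa
  Case 3: sigma = (1.381 × 10¹¹) × 0.0008804 = 1.216 × 10⁸ Pa = 121.6 MPa
Ordering: 199.8 MPa (case 2) > 121.6 MPa (case 3) > 78.04 MPa (case 1)
Final answer: 2, 3, 1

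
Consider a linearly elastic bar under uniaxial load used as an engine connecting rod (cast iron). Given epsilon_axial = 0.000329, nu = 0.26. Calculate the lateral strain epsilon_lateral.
Model: a linearly elastic bar under uniaxial load, so epsilon_lateral = -nu·epsilon_axial.
Substitute:
  epsilon_lateral = -(0.26 × 0.000329)
  epsilon_lateral = -8.554 × 10⁻⁵
Final answer: epsilon_lateral = -8.554 × 10⁻⁵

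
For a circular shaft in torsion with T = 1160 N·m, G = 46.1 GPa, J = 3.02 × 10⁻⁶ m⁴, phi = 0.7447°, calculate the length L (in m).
Model: a circular shaft in torsion, so phi = (T·L) / (G·J).
Solve for L: L = (phi·G·J) / T.
Convert to SI units:
  G = 46.1 GPa = 4.61 × 10¹⁰ Pa
  phi = 0.7447° = 0.013 rad
Substitute:
  L = (0.013 × (4.61 × 10¹⁰) × (3.02 × 10⁻⁶)) / 1160
  L = 1.56 m
Final answer: L = 1.56 m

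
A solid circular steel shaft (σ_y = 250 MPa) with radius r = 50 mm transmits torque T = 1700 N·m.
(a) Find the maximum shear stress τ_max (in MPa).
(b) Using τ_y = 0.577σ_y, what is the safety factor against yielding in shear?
(a) For a solid circular shaft, τ_max = T·r/J with J = π·r^4/2, i.e. τ_max = 2·T / (π·r^3). Convert r = 50 mm = 0.05 m.
  τ_max = (2 × 1700) / (π × 0.05^3) = 8.658 × 10⁶ Pa = 8.658 MPa
(b) τ_y = 0.577 × 250 = 144.25 MPa
  SF = τ_y/τ_max = 144.25 / 8.658 = 16.66
Final answer: (a) τ_max = 8.658 MPa, (b) SF = 16.66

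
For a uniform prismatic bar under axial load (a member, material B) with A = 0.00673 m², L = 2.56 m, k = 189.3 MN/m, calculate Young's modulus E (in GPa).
Model: a uniform prismatic bar under axial load, so k = (A·E) / L.
Solve for E: E = (k·L) / A.
Convert to SI units:
  k = 189.3 MN/m = 1.893 × 10⁸ N/m
Substitute:
  E = ((1.893 × 10⁸) × 2.56) / 0.00673
  E = 7.201 × 10¹⁰ Pa
Convert: E = 7.201 × 10¹⁰ Pa = 72.01 GPa
Final answer: E = 72.01 GPa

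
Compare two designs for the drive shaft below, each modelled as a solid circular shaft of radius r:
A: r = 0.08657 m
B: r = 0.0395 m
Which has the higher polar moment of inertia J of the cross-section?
Model: a solid circular shaft of radius r, so J = (π·r^4) / 2 (SI units).
  A: J = (π × 0.08657^4) / 2 = 8.822 × 10⁻⁵ m⁴
  B: J = (π × 0.0395^4) / 2 = 3.824 × 10⁻⁶ m⁴
8.822 × 10⁻⁵ m⁴ > 3.824 × 10⁻⁶ m⁴, so A is larger.
Final answer: A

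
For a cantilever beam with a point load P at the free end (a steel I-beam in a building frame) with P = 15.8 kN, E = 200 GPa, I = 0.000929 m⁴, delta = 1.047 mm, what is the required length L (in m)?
Model: a cantilever beam with a point load P at the free end, so delta = (P·L^3) / (3·E·I).
Solve for L: L = ((3·delta·E·I) / P)^(1/3).
Convert to SI units:
  P = 15.8 kN = 15800 N
  E = 200 GPa = 2 × 10¹¹ Pa
  delta = 1.047 mm = 0.001047 m
Substitute:
  L = ((3 × 0.001047 × (2 × 10¹¹) × 0.000929) / 15800)^(1/3)
  L = 3.33 m
Final answer: L = 3.33 m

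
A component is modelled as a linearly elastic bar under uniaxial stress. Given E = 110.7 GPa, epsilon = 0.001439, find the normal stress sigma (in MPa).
Model: a linearly elastic bar under uniaxial stress, so epsilon = sigma / E.
Solve for sigma: sigma = epsilon·E.
Convert to SI units:
  E = 110.7 GPa = 1.107 × 10¹¹ Pa
Substitute:
  sigma = 0.001439 × (1.107 × 10¹¹)
  sigma = 1.593 × 10⁸ Pa
Convert: sigma = 1.593 × 10⁸ Pa = 159.3 MPa
Final answer: sigma = 159.3 MPa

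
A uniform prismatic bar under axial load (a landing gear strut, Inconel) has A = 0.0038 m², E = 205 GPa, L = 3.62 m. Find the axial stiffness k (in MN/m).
Model: a uniform prismatic bar under axial load, so k = (A·E) / L.
Convert to SI units:
  E = 205 GPa = 2.05 × 10¹¹ Pa
Substitute:
  k = (0.0038 × (2.05 × 10¹¹)) / 3.62
  k = 2.152 × 10⁸ N/m
Convert: k = 2.152 × 10⁸ N/m = 215.2 MN/m
Final answer: k = 215.2 MN/m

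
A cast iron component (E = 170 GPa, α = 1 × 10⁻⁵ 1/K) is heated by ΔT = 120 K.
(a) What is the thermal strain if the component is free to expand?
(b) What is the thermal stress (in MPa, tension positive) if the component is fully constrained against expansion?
(a) Free thermal strain ε_th = α·ΔT = (1 × 10⁻⁵) × 120 = 0.0012
(b) Fully constrained, the expansion is suppressed, so σ = -E·α·ΔT. Convert E = 170 GPa = 1.7 × 10¹¹ Pa.
  σ = -(1.7 × 10¹¹) × (1 × 10⁻⁵) × 120 = -2.04 × 10⁸ Pa = -204 MPa (compressive)
Final answer: (a) ε_th = 0.0012, (b) σ = -204 MPa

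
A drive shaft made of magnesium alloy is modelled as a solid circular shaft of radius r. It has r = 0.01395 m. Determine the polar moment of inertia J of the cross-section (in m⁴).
Model: a solid circular shaft of radius r, so J = (π·r^4) / 2.
Substitute:
  J = (π × 0.01395^4) / 2
  J = 5.949 × 10⁻⁸ m⁴
Final answer: J = 5.949 × 10⁻⁸ m⁴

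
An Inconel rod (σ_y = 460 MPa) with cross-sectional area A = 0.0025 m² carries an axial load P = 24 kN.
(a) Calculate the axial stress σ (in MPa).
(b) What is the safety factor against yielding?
(a) Axial stress σ = P/A. Convert P = 24 kN = 24000 N.
  σ = 24000 / 0.0025 = 9.6 × 10⁶ Pa = 9.6 MPa
(b) Safety factor SF = σ_y/σ = 460 / 9.6 = 47.92
Final answer: (a) σ = 9.6 MPa, (b) SF = 47.92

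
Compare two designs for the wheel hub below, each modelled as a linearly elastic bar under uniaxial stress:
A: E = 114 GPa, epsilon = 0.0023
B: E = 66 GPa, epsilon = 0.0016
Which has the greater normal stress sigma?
Model: a linearly elastic bar under uniaxial stress, so sigma = E·epsilon (SI units).
  A: sigma = (1.14 × 10¹¹) × 0.0023 = 2.622 × 10⁸ Pa = 262.2 MPa
  B: sigma = (6.6 × 10¹⁰) × 0.0016 = 1.056 × 10⁸ Pa = 105.6 MPa
262.2 MPa > 105.6 MPa, so A is larger.
Final answer: A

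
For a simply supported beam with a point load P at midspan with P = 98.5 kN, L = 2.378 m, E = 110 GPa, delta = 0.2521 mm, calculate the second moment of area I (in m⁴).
Model: a simply supported beam with a point load P at midspan, so delta = (P·L^3) / (48·E·I).
Solve for I: I = (P·L^3) / (48·delta·E).
Convert to SI units:
  P = 98.5 kN = 98500 N
  E = 110 GPa = 1.1 × 10¹¹ Pa
  delta = 0.2521 mm = 0.0002521 m
Substitute:
  I = (98500 × 2.378^3) / (48 × 0.0002521 × (1.1 × 10¹¹))
  I = 0.0009951 m⁴
Final answer: I = 0.0009951 m⁴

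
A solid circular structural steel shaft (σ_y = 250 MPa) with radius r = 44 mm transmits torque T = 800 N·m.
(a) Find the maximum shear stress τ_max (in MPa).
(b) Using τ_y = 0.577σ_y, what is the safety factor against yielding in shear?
(a) For a solid circular shaft, τ_max = T·r/J with J = π·r^4/2, i.e. τ_max = 2·T / (π·r^3). Convert r = 44 mm = 0.044 m.
  τ_max = (2 × 800) / (π × 0.044^3) = 5.979 × 10⁶ Pa = 5.979 MPa
(b) τ_y = 0.577 × 250 = 144.25 MPa
  SF = τ_y/τ_max = 144.25 / 5.979 = 24.13
Final answer: (a) τ_max = 5.979 MPa, (b) SF = 24.13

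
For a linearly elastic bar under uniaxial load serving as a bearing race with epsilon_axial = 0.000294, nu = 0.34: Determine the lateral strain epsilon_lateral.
Model: a linearly elastic bar under uniaxial load, so epsilon_lateral = -nu·epsilon_axial.
Substitute:
  epsilon_lateral = -(0.34 × 0.000294)
  epsilon_lateral = -9.996 × 10⁻⁵
Final answer: epsilon_lateral = -9.996 × 10⁻⁵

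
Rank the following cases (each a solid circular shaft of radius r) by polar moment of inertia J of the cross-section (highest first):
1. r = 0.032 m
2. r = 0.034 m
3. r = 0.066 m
Model: a solid circular shaft of radius r, so J = (π·r^4) / 2 (SI units).
  Case 1: J = (π × 0.032^4) / 2 = 1.647 × 10⁻⁶ m⁴
  Case 2: J = (π × 0.034^4) / 2 = 2.099 × 10⁻⁶ m⁴
  Case 3: J = (π × 0.066^4) / 2 = 2.981 × 10⁻⁵ m⁴
Ordering: 2.981 × 10⁻⁵ m⁴ (case 3) > 2.099 × 10⁻⁶ m⁴ (case 2) > 1.647 × 10⁻⁶ m⁴ (case 1)
Final answer: 3, 2, 1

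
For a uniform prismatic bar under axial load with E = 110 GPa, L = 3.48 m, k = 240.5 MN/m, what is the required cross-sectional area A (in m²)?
Model: a uniform prismatic bar under axial load, so k = (A·E) / L.
Solve for A: A = (k·L) / E.
Convert to SI units:
  E = 110 GPa = 1.1 × 10¹¹ Pa
  k = 240.5 MN/m = 2.405 × 10⁸ N/m
Substitute:
  A = ((2.405 × 10⁸) × 3.48) / (1.1 × 10¹¹)
  A = 0.007609 m²
Final answer: A = 0.007609 m²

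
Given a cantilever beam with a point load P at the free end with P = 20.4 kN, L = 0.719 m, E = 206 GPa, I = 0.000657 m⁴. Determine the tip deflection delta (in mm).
Model: a cantilever beam with a point load P at the free end, so delta = (P·L^3) / (3·E·I).
Convert to SI units:
  P = 20.4 kN = 20400 N
  E = 206 GPa = 2.06 × 10¹¹ Pa
Substitute:
  delta = (20400 × 0.719^3) / (3 × (2.06 × 10¹¹) × 0.000657)
  delta = 1.868 × 10⁻⁵ m
Convert: delta = 1.868 × 10⁻⁵ m = 0.01868 mm
Final answer: delta = 0.01868 mm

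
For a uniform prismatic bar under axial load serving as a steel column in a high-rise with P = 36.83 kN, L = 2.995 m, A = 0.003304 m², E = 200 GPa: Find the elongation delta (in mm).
Model: a uniform prismatic bar under axial load, so delta = (P·L) / (A·E).
Convert to SI units:
  P = 36.83 kN = 36830 N
  E = 200 GPa = 2 × 10¹¹ Pa
Substitute:
  delta = (36830 × 2.995) / (0.003304 × (2 × 10¹¹))
  delta = 0.0001669 m
Convert: delta = 0.0001669 m = 0.1669 mm
Final answer: delta = 0.1669 mm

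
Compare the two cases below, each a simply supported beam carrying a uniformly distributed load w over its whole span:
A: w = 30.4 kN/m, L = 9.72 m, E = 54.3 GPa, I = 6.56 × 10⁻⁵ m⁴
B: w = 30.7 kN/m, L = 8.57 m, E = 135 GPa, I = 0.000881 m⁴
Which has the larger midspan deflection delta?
Model: a simply supported beam carrying a uniformly distributed load w over its whole span, so delta = (5·w·L^4) / (384·E·I) (SI units).
  A: delta = (5 × 30400 × 9.72^4) / (384 × (5.43 × 10¹⁰) × (6.56 × 10⁻⁵)) = 0.9919 m = 991.9 mm
  B: delta = (5 × 30700 × 8.57^4) / (384 × (1.35 × 10¹¹) × 0.000881) = 0.01813 m = 18.13 mm
991.9 mm > 18.13 mm, so A is larger.
Final answer: A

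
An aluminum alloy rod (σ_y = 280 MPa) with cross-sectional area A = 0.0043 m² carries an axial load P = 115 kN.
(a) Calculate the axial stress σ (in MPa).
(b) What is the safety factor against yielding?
(a) Axial stress σ = P/A. Convert P = 115 kN = 115000 N.
  σ = 115000 / 0.0043 = 2.674 × 10⁷ Pa = 26.74 MPa
(b) Safety factor SF = σ_y/σ = 280 / 26.74 = 10.47
Final answer: (a) σ = 26.74 MPa, (b) SF = 10.47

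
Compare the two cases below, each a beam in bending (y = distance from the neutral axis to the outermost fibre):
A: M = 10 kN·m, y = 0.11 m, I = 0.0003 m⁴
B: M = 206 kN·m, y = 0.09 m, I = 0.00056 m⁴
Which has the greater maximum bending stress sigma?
Model: a beam in bending (y = distance from the neutral axis to the outermost fibre), so sigma = (M·y) / I (SI units).
  A: sigma = (10000 × 0.11) / 0.0003 = 3.667 × 10⁶ Pa = 3.667 MPa
  B: sigma = (206000 × 0.09) / 0.00056 = 3.311 × 10⁷ Pa = 33.11 MPa
33.11 MPa > 3.667 MPa, so B is larger.
Final answer: B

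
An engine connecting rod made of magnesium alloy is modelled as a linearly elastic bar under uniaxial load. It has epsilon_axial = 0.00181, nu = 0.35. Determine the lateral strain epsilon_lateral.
Model: a linearly elastic bar under uniaxial load, so epsilon_lateral = -nu·epsilon_axial.
Substitute:
  epsilon_lateral = -(0.35 × 0.00181)
  epsilon_lateral = -0.0006335
Final answer: epsilon_lateral = -0.0006335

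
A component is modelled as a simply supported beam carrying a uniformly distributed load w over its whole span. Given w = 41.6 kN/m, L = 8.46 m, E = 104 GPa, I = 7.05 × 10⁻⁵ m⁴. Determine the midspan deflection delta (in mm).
Model: a simply supported beam carrying a uniformly distributed load w over its whole span, so delta = (5·w·L^4) / (384·E·I).
Convert to SI units:
  w = 41.6 kN/m = 41600 N/m
  E = 104 GPa = 1.04 × 10¹¹ Pa
Substitute:
  delta = (5 × 41600 × 8.46^4) / (384 × (1.04 × 10¹¹) × (7.05 × 10⁻⁵))
  delta = 0.3784 m
Convert: delta = 0.3784 m = 378.4 mm
Final answer: delta = 378.4 mm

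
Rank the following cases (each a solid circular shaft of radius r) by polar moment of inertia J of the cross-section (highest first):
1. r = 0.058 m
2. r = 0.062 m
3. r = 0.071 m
Model: a solid circular shaft of radius r, so J = (π·r^4) / 2 (SI units).
  Case 1: J = (π × 0.058^4) / 2 = 1.778 × 10⁻⁵ m⁴
  Case 2: J = (π × 0.062^4) / 2 = 2.321 × 10⁻⁵ m⁴
  Case 3: J = (π × 0.071^4) / 2 = 3.992 × 10⁻⁵ m⁴
Ordering: 3.992 × 10⁻⁵ m⁴ (case 3) > 2.321 × 10⁻⁵ m⁴ (case 2) > 1.778 × 10⁻⁵ m⁴ (case 1)
Final answer: 3, 2, 1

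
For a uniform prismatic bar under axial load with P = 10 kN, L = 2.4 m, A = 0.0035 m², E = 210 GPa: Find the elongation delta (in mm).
Model: a uniform prismatic bar under axial load, so delta = (P·L) / (A·E).
Convert to SI units:
  P = 10 kN = 10000 N
  E = 210 GPa = 2.1 × 10¹¹ Pa
Substitute:
  delta = (10000 × 2.4) / (0.0035 × (2.1 × 10¹¹))
  delta = 3.265 × 10⁻⁵ m
Convert: delta = 3.265 × 10⁻⁵ m = 0.03265 mm
Final answer: delta = 0.03265 mm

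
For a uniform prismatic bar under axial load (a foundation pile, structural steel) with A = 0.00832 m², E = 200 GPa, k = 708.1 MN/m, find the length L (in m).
Model: a uniform prismatic bar under axial load, so k = (A·E) / L.
Solve for L: L = (A·E) / k.
Convert to SI units:
  E = 200 GPa = 2 × 10¹¹ Pa
  k = 708.1 MN/m = 7.081 × 10⁸ N/m
Substitute:
  L = (0.00832 × (2 × 10¹¹)) / (7.081 × 10⁸)
  L = 2.35 m
Final answer: L = 2.35 m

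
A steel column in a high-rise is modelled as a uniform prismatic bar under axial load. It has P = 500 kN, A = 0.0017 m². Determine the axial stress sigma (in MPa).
Model: a uniform prismatic bar under axial load, so sigma = P / A.
Convert to SI units:
  P = 500 kN = 500000 N
Substitute:
  sigma = 500000 / 0.0017
  sigma = 2.941 × 10⁸ Pa
Convert: sigma = 2.941 × 10⁸ Pa = 294.1 MPa
Final answer: sigma = 294.1 MPa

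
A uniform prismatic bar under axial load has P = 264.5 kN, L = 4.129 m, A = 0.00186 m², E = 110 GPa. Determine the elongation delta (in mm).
Model: a uniform prismatic bar under axial load, so delta = (P·L) / (A·E).
Convert to SI units:
  P = 264.5 kN = 264500 N
  E = 110 GPa = 1.1 × 10¹¹ Pa
Substitute:
  delta = (264500 × 4.129) / (0.00186 × (1.1 × 10¹¹))
  delta = 0.005338 m
Convert: delta = 0.005338 m = 5.338 mm
Final answer: delta = 5.338 mm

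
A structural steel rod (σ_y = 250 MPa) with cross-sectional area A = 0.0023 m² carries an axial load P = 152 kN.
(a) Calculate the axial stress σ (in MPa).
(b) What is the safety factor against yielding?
(a) Axial stress σ = P/A. Convert P = 152 kN = 152000 N.
  σ = 152000 / 0.0023 = 6.609 × 10⁷ Pa = 66.09 MPa
(b) Safety factor SF = σ_y/σ = 250 / 66.09 = 3.783
Final answer: (a) σ = 66.09 MPa, (b) SF = 3.783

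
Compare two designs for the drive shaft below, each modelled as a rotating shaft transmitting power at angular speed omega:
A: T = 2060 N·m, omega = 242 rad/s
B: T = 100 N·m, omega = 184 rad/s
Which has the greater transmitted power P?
Model: a rotating shaft transmitting power at angular speed omega, so P = T·omega (SI units).
  A: P = 2060 × 242 = 498500 W = 498.5 kW
  B: P = 100 × 184 = 18400 W = 18.4 kW
498.5 kW > 18.4 kW, so A is larger.
Final answer: A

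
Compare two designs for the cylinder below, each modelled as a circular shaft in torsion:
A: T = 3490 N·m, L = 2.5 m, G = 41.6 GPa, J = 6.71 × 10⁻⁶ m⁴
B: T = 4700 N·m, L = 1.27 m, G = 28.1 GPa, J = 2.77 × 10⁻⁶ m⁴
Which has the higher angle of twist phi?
Model: a circular shaft in torsion, so phi = (T·L) / (G·J) (SI units).
  A: phi = (3490 × 2.5) / ((4.16 × 10¹⁰) × (6.71 × 10⁻⁶)) = 0.03126 rad = 1.791°
  B: phi = (4700 × 1.27) / ((2.81 × 10¹⁰) × (2.77 × 10⁻⁶)) = 0.07669 rad = 4.394°
4.394° > 1.791°, so B is larger.
Final answer: B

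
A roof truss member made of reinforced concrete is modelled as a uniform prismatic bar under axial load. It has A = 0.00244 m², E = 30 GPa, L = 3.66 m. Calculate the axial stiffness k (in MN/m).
Model: a uniform prismatic bar under axial load, so k = (A·E) / L.
Convert to SI units:
  E = 30 GPa = 3 × 10¹⁰ Pa
Substitute:
  k = (0.00244 × (3 × 10¹⁰)) / 3.66
  k = 2 × 10⁷ N/m
Convert: k = 2 × 10⁷ N/m = 20 MN/m
Final answer: k = 20 MN/m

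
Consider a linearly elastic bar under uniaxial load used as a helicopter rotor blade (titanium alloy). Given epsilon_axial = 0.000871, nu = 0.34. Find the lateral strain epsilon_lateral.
Model: a linearly elastic bar under uniaxial load, so epsilon_lateral = -nu·epsilon_axial.
Substitute:
  epsilon_lateral = -(0.34 × 0.000871)
  epsilon_lateral = -0.0002961
Final answer: epsilon_lateral = -0.0002961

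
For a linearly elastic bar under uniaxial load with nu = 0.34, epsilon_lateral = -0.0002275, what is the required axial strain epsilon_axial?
Model: a linearly elastic bar under uniaxial load, so epsilon_lateral = -nu·epsilon_axial.
Solve for epsilon_axial: epsilon_axial = -epsilon_lateral / nu.
Substitute:
  epsilon_axial = -(-0.0002275) / 0.34
  epsilon_axial = 0.0006691
Final answer: epsilon_axial = 0.0006691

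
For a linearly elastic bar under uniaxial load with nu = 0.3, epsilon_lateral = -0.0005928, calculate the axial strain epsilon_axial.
Model: a linearly elastic bar under uniaxial load, so epsilon_lateral = -nu·epsilon_axial.
Solve for epsilon_axial: epsilon_axial = -epsilon_lateral / nu.
Substitute:
  epsilon_axial = -(-0.0005928) / 0.3
  epsilon_axial = 0.001976
Final answer: epsilon_axial = 0.001976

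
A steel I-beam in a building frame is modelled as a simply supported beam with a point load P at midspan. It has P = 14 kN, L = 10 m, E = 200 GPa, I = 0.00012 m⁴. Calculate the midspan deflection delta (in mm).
Model: a simply supported beam with a point load P at midspan, so delta = (P·L^3) / (48·E·I).
Convert to SI units:
  P = 14 kN = 14000 N
  E = 200 GPa = 2 × 10¹¹ Pa
Substitute:
  delta = (14000 × 10^3) / (48 × (2 × 10¹¹) × 0.00012)
  delta = 0.01215 m
Convert: delta = 0.01215 m = 12.15 mm
Final answer: delta = 12.15 mm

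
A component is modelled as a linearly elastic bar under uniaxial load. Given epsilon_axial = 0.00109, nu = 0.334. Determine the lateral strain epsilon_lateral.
Model: a linearly elastic bar under uniaxial load, so epsilon_lateral = -nu·epsilon_axial.
Substitute:
  epsilon_lateral = -(0.334 × 0.00109)
  epsilon_lateral = -0.0003641
Final answer: epsilon_lateral = -0.0003641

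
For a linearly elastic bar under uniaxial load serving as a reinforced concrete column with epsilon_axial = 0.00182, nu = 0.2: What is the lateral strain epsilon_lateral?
Model: a linearly elastic bar under uniaxial load, so epsilon_lateral = -nu·epsilon_axial.
Substitute:
  epsilon_lateral = -(0.2 × 0.00182)
  epsilon_lateral = -0.000364
Final answer: epsilon_lateral = -0.000364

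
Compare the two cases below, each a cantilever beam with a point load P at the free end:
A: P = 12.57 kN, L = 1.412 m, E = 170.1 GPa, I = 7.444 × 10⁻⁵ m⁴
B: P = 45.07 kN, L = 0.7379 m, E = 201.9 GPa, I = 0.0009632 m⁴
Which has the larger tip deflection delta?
Model: a cantilever beam with a point load P at the free end, so delta = (P·L^3) / (3·E·I) (SI units).
  A: delta = (12570 × 1.412^3) / (3 × (1.701 × 10¹¹) × (7.444 × 10⁻⁵)) = 0.0009316 m = 0.9316 mm
  B: delta = (45070 × 0.7379^3) / (3 × (2.019 × 10¹¹) × 0.0009632) = 3.104 × 10⁻⁵ m = 0.03104 mm
0.9316 mm > 0.03104 mm, so A is larger.
Final answer: A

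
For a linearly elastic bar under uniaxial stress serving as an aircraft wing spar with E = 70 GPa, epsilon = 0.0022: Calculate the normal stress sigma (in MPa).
Model: a linearly elastic bar under uniaxial stress, so sigma = E·epsilon.
Convert to SI units:
  E = 70 GPa = 7 × 10¹⁰ Pa
Substitute:
  sigma = (7 × 10¹⁰) × 0.0022
  sigma = 1.54 × 10⁸ Pa
Convert: sigma = 1.54 × 10⁸ Pa = 154 MPa
Final answer: sigma = 154 MPa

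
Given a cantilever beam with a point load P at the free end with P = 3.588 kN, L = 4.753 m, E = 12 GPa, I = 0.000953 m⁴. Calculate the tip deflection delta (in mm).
Model: a cantilever beam with a point load P at the free end, so delta = (P·L^3) / (3·E·I).
Convert to SI units:
  P = 3.588 kN = 3588 N
  E = 12 GPa = 1.2 × 10¹⁰ Pa
Substitute:
  delta = (3588 × 4.753^3) / (3 × (1.2 × 10¹⁰) × 0.000953)
  delta = 0.01123 m
Convert: delta = 0.01123 m = 11.23 mm
Final answer: delta = 11.23 mm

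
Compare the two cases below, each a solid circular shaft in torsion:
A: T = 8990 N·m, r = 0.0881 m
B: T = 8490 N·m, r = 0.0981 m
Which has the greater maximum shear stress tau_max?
Model: a solid circular shaft in torsion, so tau_max = (2·T) / (π·r^3) (SI units).
  A: tau_max = (2 × 8990) / (π × 0.0881^3) = 8.37 × 10⁶ Pa = 8.37 MPa
  B: tau_max = (2 × 8490) / (π × 0.0981^3) = 5.725 × 10⁶ Pa = 5.725 MPa
8.37 MPa > 5.725 MPa, so A is larger.
Final answer: A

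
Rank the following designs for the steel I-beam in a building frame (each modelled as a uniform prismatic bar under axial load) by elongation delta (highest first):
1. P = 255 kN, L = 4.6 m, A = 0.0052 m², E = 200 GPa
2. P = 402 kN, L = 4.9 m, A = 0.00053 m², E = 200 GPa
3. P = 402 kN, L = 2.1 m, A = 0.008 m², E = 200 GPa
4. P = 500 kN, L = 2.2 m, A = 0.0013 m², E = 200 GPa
Model: a uniform prismatic bar under axial load, so delta = (P·L) / (A·E) (SI units).
  Case 1: delta = (255000 × 4.6) / (0.0052 × (2 × 10¹¹)) = 0.001128 m = 1.128 mm
  Case 2: delta = (402000 × 4.9) / (0.00053 × (2 × 10¹¹)) = 0.01858 m = 18.58 mm
  Case 3: delta = (402000 × 2.1) / (0.008 × (2 × 10¹¹)) = 0.0005276 m = 0.5276 mm
  Case 4: delta = (500000 × 2.2) / (0.0013 × (2 × 10¹¹)) = 0.004231 m = 4.231 mm
Ordering: 18.58 mm (case 2) > 4.231 mm (case 4) > 1.128 mm (case 1) > 0.5276 mm (case 3)
Final answer: 2, 4, 1, 3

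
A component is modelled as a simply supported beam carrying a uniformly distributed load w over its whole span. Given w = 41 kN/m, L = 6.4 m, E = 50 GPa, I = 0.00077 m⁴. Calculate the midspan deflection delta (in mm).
Model: a simply supported beam carrying a uniformly distributed load w over its whole span, so delta = (5·w·L^4) / (384·E·I).
Convert to SI units:
  w = 41 kN/m = 41000 N/m
  E = 50 GPa = 5 × 10¹⁰ Pa
Substitute:
  delta = (5 × 41000 × 6.4^4) / (384 × (5 × 10¹⁰) × 0.00077)
  delta = 0.02326 m
Convert: delta = 0.02326 m = 23.26 mm
Final answer: delta = 23.26 mm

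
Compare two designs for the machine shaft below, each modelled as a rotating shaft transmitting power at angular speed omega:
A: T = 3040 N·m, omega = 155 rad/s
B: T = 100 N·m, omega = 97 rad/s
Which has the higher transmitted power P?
Model: a rotating shaft transmitting power at angular speed omega, so P = T·omega (SI units).
  A: P = 3040 × 155 = 471200 W = 471.2 kW
  B: P = 100 × 97 = 9700 W = 9.7 kW
471.2 kW > 9.7 kW, so A is larger.
Final answer: A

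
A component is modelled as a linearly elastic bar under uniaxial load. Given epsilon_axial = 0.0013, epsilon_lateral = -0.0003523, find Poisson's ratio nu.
Model: a linearly elastic bar under uniaxial load, so epsilon_lateral = -nu·epsilon_axial.
Solve for nu: nu = -epsilon_lateral / epsilon_axial.
Substitute:
  nu = -(-0.0003523) / 0.0013
  nu = 0.271
Final answer: nu = 0.271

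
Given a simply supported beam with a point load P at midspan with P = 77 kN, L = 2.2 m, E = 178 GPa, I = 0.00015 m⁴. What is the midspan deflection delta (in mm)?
Model: a simply supported beam with a point load P at midspan, so delta = (P·L^3) / (48·E·I).
Convert to SI units:
  P = 77 kN = 77000 N
  E = 178 GPa = 1.78 × 10¹¹ Pa
Substitute:
  delta = (77000 × 2.2^3) / (48 × (1.78 × 10¹¹) × 0.00015)
  delta = 0.0006397 m
Convert: delta = 0.0006397 m = 0.6397 mm
Final answer: delta = 0.6397 mm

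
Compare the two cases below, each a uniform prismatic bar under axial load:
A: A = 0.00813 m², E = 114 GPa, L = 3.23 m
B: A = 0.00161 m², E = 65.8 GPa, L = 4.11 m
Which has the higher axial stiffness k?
Model: a uniform prismatic bar under axial load, so k = (A·E) / L (SI units).
  A: k = (0.00813 × (1.14 × 10¹¹)) / 3.23 = 2.869 × 10⁸ N/m = 286.9 MN/m
  B: k = (0.00161 × (6.58 × 10¹⁰)) / 4.11 = 2.578 × 10⁷ N/m = 25.78 MN/m
286.9 MN/m > 25.78 MN/m, so A is larger.
Final answer: A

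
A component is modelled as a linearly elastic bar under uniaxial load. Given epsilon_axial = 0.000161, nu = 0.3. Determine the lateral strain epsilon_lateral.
Model: a linearly elastic bar under uniaxial load, so epsilon_lateral = -nu·epsilon_axial.
Substitute:
  epsilon_lateral = -(0.3 × 0.000161)
  epsilon_lateral = -4.83 × 10⁻⁵
Final answer: epsilon_lateral = -4.83 × 10⁻⁵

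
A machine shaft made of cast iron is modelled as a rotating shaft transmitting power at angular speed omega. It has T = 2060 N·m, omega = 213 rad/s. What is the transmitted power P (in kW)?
Model: a rotating shaft transmitting power at angular speed omega, so P = T·omega.
Substitute:
  P = 2060 × 213
  P = 438800 W
Convert: P = 438800 W = 438.8 kW
Final answer: P = 438.8 kW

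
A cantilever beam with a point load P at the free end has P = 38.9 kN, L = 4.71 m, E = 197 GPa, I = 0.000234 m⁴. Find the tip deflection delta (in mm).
Model: a cantilever beam with a point load P at the free end, so delta = (P·L^3) / (3·E·I).
Convert to SI units:
  P = 38.9 kN = 38900 N
  E = 197 GPa = 1.97 × 10¹¹ Pa
Substitute:
  delta = (38900 × 4.71^3) / (3 × (1.97 × 10¹¹) × 0.000234)
  delta = 0.02939 m
Convert: delta = 0.02939 m = 29.39 mm
Final answer: delta = 29.39 mm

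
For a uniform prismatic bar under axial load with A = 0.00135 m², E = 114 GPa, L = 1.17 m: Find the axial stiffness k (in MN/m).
Model: a uniform prismatic bar under axial load, so k = (A·E) / L.
Convert to SI units:
  E = 114 GPa = 1.14 × 10¹¹ Pa
Substitute:
  k = (0.00135 × (1.14 × 10¹¹)) / 1.17
  k = 1.315 × 10⁸ N/m
Convert: k = 1.315 × 10⁸ N/m = 131.5 MN/m
Final answer: k = 131.5 MN/m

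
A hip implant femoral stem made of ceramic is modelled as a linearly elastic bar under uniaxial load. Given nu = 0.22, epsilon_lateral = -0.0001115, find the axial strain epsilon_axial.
Model: a linearly elastic bar under uniaxial load, so epsilon_lateral = -nu·epsilon_axial.
Solve for epsilon_axial: epsilon_axial = -epsilon_lateral / nu.
Substitute:
  epsilon_axial = -(-0.0001115) / 0.22
  epsilon_axial = 0.0005068
Final answer: epsilon_axial = 0.0005068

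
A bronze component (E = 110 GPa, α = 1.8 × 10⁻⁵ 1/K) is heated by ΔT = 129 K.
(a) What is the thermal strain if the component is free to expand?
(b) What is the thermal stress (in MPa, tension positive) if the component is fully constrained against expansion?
(a) Free thermal strain ε_th = α·ΔT = (1.8 × 10⁻⁵) × 129 = 0.002322
(b) Fully constrained, the expansion is suppressed, so σ = -E·α·ΔT. Convert E = 110 GPa = 1.1 × 10¹¹ Pa.
  σ = -(1.1 × 10¹¹) × (1.8 × 10⁻⁵) × 129 = -2.554 × 10⁸ Pa = -255.4 MPa (compressive)
Final answer: (a) ε_th = 0.002322, (b) σ = -255.4 MPa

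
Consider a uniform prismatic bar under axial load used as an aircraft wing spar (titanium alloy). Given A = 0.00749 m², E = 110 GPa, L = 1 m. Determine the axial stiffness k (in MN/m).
Model: a uniform prismatic bar under axial load, so k = (A·E) / L.
Convert to SI units:
  E = 110 GPa = 1.1 × 10¹¹ Pa
Substitute:
  k = (0.00749 × (1.1 × 10¹¹)) / 1
  k = 8.239 × 10⁸ N/m
Convert: k = 8.239 × 10⁸ N/m = 823.9 MN/m
Final answer: k = 823.9 MN/m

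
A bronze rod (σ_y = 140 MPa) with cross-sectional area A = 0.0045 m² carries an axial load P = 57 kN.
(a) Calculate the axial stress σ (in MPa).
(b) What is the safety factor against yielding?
(a) Axial stress σ = P/A. Convert P = 57 kN = 57000 N.
  σ = 57000 / 0.0045 = 1.267 × 10⁷ Pa = 12.67 MPa
(b) Safety factor SF = σ_y/σ = 140 / 12.67 = 11.05
Final answer: (a) σ = 12.67 MPa, (b) SF = 11.05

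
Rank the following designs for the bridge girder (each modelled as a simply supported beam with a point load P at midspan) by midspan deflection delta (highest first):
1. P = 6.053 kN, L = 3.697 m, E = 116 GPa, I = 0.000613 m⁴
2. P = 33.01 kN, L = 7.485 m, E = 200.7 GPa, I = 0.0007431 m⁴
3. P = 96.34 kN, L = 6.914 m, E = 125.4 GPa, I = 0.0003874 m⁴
Model: a simply supported beam with a point load P at midspan, so delta = (P·L^3) / (48·E·I) (SI units).
  Case 1: delta = (6053 × 3.697^3) / (48 × (1.16 × 10¹¹) × 0.000613) = 8.961 × 10⁻⁵ m = 0.08961 mm
  Case 2: delta = (33010 × 7.485^3) / (48 × (2.007 × 10¹¹) × 0.0007431) = 0.001934 m = 1.934 mm
  Case 3: delta = (96340 × 6.914^3) / (48 × (1.254 × 10¹¹) × 0.0003874) = 0.01366 m = 13.66 mm
Ordering: 13.66 mm (case 3) > 1.934 mm (case 2) > 0.08961 mm (case 1)
Final answer: 3, 2, 1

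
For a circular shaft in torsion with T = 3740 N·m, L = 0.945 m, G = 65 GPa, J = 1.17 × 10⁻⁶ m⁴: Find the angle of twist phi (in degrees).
Model: a circular shaft in torsion, so phi = (T·L) / (G·J).
Convert to SI units:
  G = 65 GPa = 6.5 × 10¹⁰ Pa
Substitute:
  phi = (3740 × 0.945) / ((6.5 × 10¹⁰) × (1.17 × 10⁻⁶))
  phi = 0.04647 rad
Convert to degrees: phi = 0.04647 × 180/π = 2.663°
Final answer: phi = 2.663°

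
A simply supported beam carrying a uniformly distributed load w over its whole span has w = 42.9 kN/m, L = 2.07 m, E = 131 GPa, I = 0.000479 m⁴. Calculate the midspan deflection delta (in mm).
Model: a simply supported beam carrying a uniformly distributed load w over its whole span, so delta = (5·w·L^4) / (384·E·I).
Convert to SI units:
  w = 42.9 kN/m = 42900 N/m
  E = 131 GPa = 1.31 × 10¹¹ Pa
Substitute:
  delta = (5 × 42900 × 2.07^4) / (384 × (1.31 × 10¹¹) × 0.000479)
  delta = 0.0001634 m
Convert: delta = 0.0001634 m = 0.1634 mm
Final answer: delta = 0.1634 mm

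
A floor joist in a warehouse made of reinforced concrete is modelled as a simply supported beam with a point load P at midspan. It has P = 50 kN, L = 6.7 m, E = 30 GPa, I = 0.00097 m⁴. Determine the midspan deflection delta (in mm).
Model: a simply supported beam with a point load P at midspan, so delta = (P·L^3) / (48·E·I).
Convert to SI units:
  P = 50 kN = 50000 N
  E = 30 GPa = 3 × 10¹⁰ Pa
Substitute:
  delta = (50000 × 6.7^3) / (48 × (3 × 10¹⁰) × 0.00097)
  delta = 0.01077 m
Convert: delta = 0.01077 m = 10.77 mm
Final answer: delta = 10.77 mm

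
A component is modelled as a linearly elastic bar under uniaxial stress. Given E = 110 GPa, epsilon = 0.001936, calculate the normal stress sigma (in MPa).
Model: a linearly elastic bar under uniaxial stress, so epsilon = sigma / E.
Solve for sigma: sigma = epsilon·E.
Convert to SI units:
  E = 110 GPa = 1.1 × 10¹¹ Pa
Substitute:
  sigma = 0.001936 × (1.1 × 10¹¹)
  sigma = 2.13 × 10⁸ Pa
Convert: sigma = 2.13 × 10⁸ Pa = 213 MPa
Final answer: sigma = 213 MPa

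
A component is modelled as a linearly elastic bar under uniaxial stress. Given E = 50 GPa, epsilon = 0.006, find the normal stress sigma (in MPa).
Model: a linearly elastic bar under uniaxial stress, so epsilon = sigma / E.
Solve for sigma: sigma = epsilon·E.
Convert to SI units:
  E = 50 GPa = 5 × 10¹⁰ Pa
Substitute:
  sigma = 0.006 × (5 × 10¹⁰)
  sigma = 3 × 10⁸ Pa
Convert: sigma = 3 × 10⁸ Pa = 300 MPa
Final answer: sigma = 300 MPa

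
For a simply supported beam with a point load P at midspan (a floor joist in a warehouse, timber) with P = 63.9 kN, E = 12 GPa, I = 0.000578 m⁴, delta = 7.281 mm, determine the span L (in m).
Model: a simply supported beam with a point load P at midspan, so delta = (P·L^3) / (48·E·I).
Solve for L: L = ((48·delta·E·I) / P)^(1/3).
Convert to SI units:
  P = 63.9 kN = 63900 N
  E = 12 GPa = 1.2 × 10¹⁰ Pa
  delta = 7.281 mm = 0.007281 m
Substitute:
  L = ((48 × 0.007281 × (1.2 × 10¹⁰) × 0.000578) / 63900)^(1/3)
  L = 3.36 m
Final answer: L = 3.36 m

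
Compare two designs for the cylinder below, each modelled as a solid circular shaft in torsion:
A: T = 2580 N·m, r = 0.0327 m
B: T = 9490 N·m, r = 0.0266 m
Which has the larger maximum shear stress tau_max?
Model: a solid circular shaft in torsion, so tau_max = (2·T) / (π·r^3) (SI units).
  A: tau_max = (2 × 2580) / (π × 0.0327^3) = 4.697 × 10⁷ Pa = 46.97 MPa
  B: tau_max = (2 × 9490) / (π × 0.0266^3) = 3.21 × 10⁸ Pa = 321 MPa
321 MPa > 46.97 MPa, so B is larger.
Final answer: B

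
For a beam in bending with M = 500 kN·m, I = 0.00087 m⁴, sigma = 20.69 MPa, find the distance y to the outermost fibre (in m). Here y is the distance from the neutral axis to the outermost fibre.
Model: a beam in bending, so sigma = (M·y) / I.
Solve for y: y = (sigma·I) / M.
Convert to SI units:
  M = 500 kN·m = 500000 N·m
  sigma = 20.69 MPa = 2.069 × 10⁷ Pa
Substitute:
  y = ((2.069 × 10⁷) × 0.00087) / 500000
  y = 0.036 m
Final answer: y = 0.036 m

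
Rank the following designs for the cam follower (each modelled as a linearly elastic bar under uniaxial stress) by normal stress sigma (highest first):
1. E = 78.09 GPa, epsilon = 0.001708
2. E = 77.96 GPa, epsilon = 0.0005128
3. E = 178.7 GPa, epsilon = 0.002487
Model: a linearly elastic bar under uniaxial stress, so sigma = E·epsilon (SI units).
  Case 1: sigma = (7.809 × 10¹⁰) × 0.001708 = 1.334 × 10⁸ Pa = 133.4 MPa
  Case 2: sigma = (7.796 × 10¹⁰) × 0.0005128 = 3.998 × 10⁷ Pa = 39.98 MPa
  Case 3: sigma = (1.787 × 10¹¹) × 0.002487 = 4.444 × 10⁸ Pa = 444.4 MPa
Ordering: 444.4 MPa (case 3) > 133.4 MPa (case 1) > 39.98 MPa (case 2)
Final answer: 3, 1, 2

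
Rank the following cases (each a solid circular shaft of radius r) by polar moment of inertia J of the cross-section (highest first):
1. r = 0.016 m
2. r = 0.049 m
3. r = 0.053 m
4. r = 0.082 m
Model: a solid circular shaft of radius r, so J = (π·r^4) / 2 (SI units).
  Case 1: J = (π × 0.016^4) / 2 = 1.029 × 10⁻⁷ m⁴
  Case 2: J = (π × 0.049^4) / 2 = 9.055 × 10⁻⁶ m⁴
  Case 3: J = (π × 0.053^4) / 2 = 1.239 × 10⁻⁵ m⁴
  Case 4: J = (π × 0.082^4) / 2 = 7.102 × 10⁻⁵ m⁴
Ordering: 7.102 × 10⁻⁵ m⁴ (case 4) > 1.239 × 10⁻⁵ m⁴ (case 3) > 9.055 × 10⁻⁶ m⁴ (case 2) > 1.029 × 10⁻⁷ m⁴ (case 1)
Final answer: 4, 3, 2, 1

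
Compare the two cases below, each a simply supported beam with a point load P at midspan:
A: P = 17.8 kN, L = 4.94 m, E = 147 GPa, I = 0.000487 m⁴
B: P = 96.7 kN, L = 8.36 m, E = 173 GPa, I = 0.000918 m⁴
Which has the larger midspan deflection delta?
Model: a simply supported beam with a point load P at midspan, so delta = (P·L^3) / (48·E·I) (SI units).
  A: delta = (17800 × 4.94^3) / (48 × (1.47 × 10¹¹) × 0.000487) = 0.0006245 m = 0.6245 mm
  B: delta = (96700 × 8.36^3) / (48 × (1.73 × 10¹¹) × 0.000918) = 0.007412 m = 7.412 mm
7.412 mm > 0.6245 mm, so B is larger.
Final answer: B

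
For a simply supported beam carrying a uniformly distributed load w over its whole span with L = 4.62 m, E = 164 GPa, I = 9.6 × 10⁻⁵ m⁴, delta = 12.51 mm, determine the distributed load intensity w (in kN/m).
Model: a simply supported beam carrying a uniformly distributed load w over its whole span, so delta = (5·w·L^4) / (384·E·I).
Solve for w: w = (384·delta·E·I) / (5·L^4).
Convert to SI units:
  E = 164 GPa = 1.64 × 10¹¹ Pa
  delta = 12.51 mm = 0.01251 m
Substitute:
  w = (384 × 0.01251 × (1.64 × 10¹¹) × (9.6 × 10⁻⁵)) / (5 × 4.62^4)
  w = 33200 N/m
Convert: w = 33200 N/m = 33.2 kN/m
Final answer: w = 33.2 kN/m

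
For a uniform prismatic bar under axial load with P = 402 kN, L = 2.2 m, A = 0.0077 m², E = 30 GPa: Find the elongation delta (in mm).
Model: a uniform prismatic bar under axial load, so delta = (P·L) / (A·E).
Convert to SI units:
  P = 402 kN = 402000 N
  E = 30 GPa = 3 × 10¹⁰ Pa
Substitute:
  delta = (402000 × 2.2) / (0.0077 × (3 × 10¹⁰))
  delta = 0.003829 m
Convert: delta = 0.003829 m = 3.829 mm
Final answer: delta = 3.829 mm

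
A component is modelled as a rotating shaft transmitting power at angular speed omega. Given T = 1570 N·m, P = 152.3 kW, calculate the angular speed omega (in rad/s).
Model: a rotating shaft transmitting power at angular speed omega, so P = T·omega.
Solve for omega: omega = P / T.
Convert to SI units:
  P = 152.3 kW = 152300 W
Substitute:
  omega = 152300 / 1570
  omega = 97.01 rad/s
Final answer: omega = 97.01 rad/s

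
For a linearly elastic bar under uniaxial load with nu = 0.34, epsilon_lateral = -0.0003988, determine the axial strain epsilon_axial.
Model: a linearly elastic bar under uniaxial load, so epsilon_lateral = -nu·epsilon_axial.
Solve for epsilon_axial: epsilon_axial = -epsilon_lateral / nu.
Substitute:
  epsilon_axial = -(-0.0003988) / 0.34
  epsilon_axial = 0.001173
Final answer: epsilon_axial = 0.001173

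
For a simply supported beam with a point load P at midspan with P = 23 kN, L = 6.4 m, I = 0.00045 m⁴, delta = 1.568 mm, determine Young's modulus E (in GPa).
Model: a simply supported beam with a point load P at midspan, so delta = (P·L^3) / (48·E·I).
Solve for E: E = (P·L^3) / (48·delta·I).
Convert to SI units:
  P = 23 kN = 23000 N
  delta = 1.568 mm = 0.001568 m
Substitute:
  E = (23000 × 6.4^3) / (48 × 0.001568 × 0.00045)
  E = 1.78 × 10¹¹ Pa
Convert: E = 1.78 × 10¹¹ Pa = 178 GPa
Final answer: E = 178 GPa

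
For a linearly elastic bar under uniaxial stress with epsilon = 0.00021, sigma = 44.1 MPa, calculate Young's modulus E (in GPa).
Model: a linearly elastic bar under uniaxial stress, so sigma = E·epsilon.
Solve for E: E = sigma / epsilon.
Convert to SI units:
  sigma = 44.1 MPa = 4.41 × 10⁷ Pa
Substitute:
  E = (4.41 × 10⁷) / 0.00021
  E = 2.1 × 10¹¹ Pa
Convert: E = 2.1 × 10¹¹ Pa = 210 GPa
Final answer: E = 210 GPa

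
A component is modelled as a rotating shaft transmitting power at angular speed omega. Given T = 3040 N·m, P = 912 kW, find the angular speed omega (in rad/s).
Model: a rotating shaft transmitting power at angular speed omega, so P = T·omega.
Solve for omega: omega = P / T.
Convert to SI units:
  P = 912 kW = 912000 W
Substitute:
  omega = 912000 / 3040
  omega = 300 rad/s
Final answer: omega = 300 rad/s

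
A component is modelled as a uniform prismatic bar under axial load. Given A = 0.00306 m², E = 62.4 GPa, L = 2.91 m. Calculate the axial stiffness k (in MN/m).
Model: a uniform prismatic bar under axial load, so k = (A·E) / L.
Convert to SI units:
  E = 62.4 GPa = 6.24 × 10¹⁰ Pa
Substitute:
  k = (0.00306 × (6.24 × 10¹⁰)) / 2.91
  k = 6.562 × 10⁷ N/m
Convert: k = 6.562 × 10⁷ N/m = 65.62 MN/m
Final answer: k = 65.62 MN/m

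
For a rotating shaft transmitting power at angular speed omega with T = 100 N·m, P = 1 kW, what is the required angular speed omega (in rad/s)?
Model: a rotating shaft transmitting power at angular speed omega, so P = T·omega.
Solve for omega: omega = P / T.
Convert to SI units:
  P = 1 kW = 1000 W
Substitute:
  omega = 1000 / 100
  omega = 10 rad/s
Final answer: omega = 10 rad/s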